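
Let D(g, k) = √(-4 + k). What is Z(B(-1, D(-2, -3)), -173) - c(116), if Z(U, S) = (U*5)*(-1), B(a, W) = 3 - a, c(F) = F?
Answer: -136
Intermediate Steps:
Z(U, S) = -5*U (Z(U, S) = (5*U)*(-1) = -5*U)
Z(B(-1, D(-2, -3)), -173) - c(116) = -5*(3 - 1*(-1)) - 1*116 = -5*(3 + 1) - 116 = -5*4 - 116 = -20 - 116 = -136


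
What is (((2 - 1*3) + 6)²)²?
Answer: 625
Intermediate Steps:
(((2 - 1*3) + 6)²)² = (((2 - 3) + 6)²)² = ((-1 + 6)²)² = (5²)² = 25² = 625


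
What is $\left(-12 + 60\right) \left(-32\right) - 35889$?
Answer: $-37425$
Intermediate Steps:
$\left(-12 + 60\right) \left(-32\right) - 35889 = 48 \left(-32\right) - 35889 = -1536 - 35889 = -37425$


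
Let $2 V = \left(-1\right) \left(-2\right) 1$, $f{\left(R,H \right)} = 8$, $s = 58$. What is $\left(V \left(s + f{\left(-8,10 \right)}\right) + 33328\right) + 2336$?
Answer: $35730$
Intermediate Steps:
$V = 1$ ($V = \frac{\left(-1\right) \left(-2\right) 1}{2} = \frac{2 \cdot 1}{2} = \frac{1}{2} \cdot 2 = 1$)
$\left(V \left(s + f{\left(-8,10 \right)}\right) + 33328\right) + 2336 = \left(1 \left(58 + 8\right) + 33328\right) + 2336 = \left(1 \cdot 66 + 33328\right) + 2336 = \left(66 + 33328\right) + 2336 = 33394 + 2336 = 35730$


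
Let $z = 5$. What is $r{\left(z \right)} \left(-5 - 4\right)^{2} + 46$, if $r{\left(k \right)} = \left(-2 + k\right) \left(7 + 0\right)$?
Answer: $1747$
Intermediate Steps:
$r{\left(k \right)} = -14 + 7 k$ ($r{\left(k \right)} = \left(-2 + k\right) 7 = -14 + 7 k$)
$r{\left(z \right)} \left(-5 - 4\right)^{2} + 46 = \left(-14 + 7 \cdot 5\right) \left(-5 - 4\right)^{2} + 46 = \left(-14 + 35\right) \left(-9\right)^{2} + 46 = 21 \cdot 81 + 46 = 1701 + 46 = 1747$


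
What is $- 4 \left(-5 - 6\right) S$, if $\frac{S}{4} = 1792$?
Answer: $315392$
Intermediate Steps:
$S = 7168$ ($S = 4 \cdot 1792 = 7168$)
$- 4 \left(-5 - 6\right) S = - 4 \left(-5 - 6\right) 7168 = \left(-4\right) \left(-11\right) 7168 = 44 \cdot 7168 = 315392$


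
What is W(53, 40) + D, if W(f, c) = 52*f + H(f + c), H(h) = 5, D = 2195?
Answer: 4956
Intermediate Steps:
W(f, c) = 5 + 52*f (W(f, c) = 52*f + 5 = 5 + 52*f)
W(53, 40) + D = (5 + 52*53) + 2195 = (5 + 2756) + 2195 = 2761 + 2195 = 4956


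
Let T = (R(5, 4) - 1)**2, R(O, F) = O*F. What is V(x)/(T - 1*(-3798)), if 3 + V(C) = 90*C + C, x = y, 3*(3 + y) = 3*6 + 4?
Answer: 1174/12477 ≈ 0.094093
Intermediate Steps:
R(O, F) = F*O
T = 361 (T = (4*5 - 1)**2 = (20 - 1)**2 = 19**2 = 361)
y = 13/3 (y = -3 + (3*6 + 4)/3 = -3 + (18 + 4)/3 = -3 + (1/3)*22 = -3 + 22/3 = 13/3 ≈ 4.3333)
x = 13/3 ≈ 4.3333
V(C) = -3 + 91*C (V(C) = -3 + (90*C + C) = -3 + 91*C)
V(x)/(T - 1*(-3798)) = (-3 + 91*(13/3))/(361 - 1*(-3798)) = (-3 + 1183/3)/(361 + 3798) = (1174/3)/4159 = (1174/3)*(1/4159) = 1174/12477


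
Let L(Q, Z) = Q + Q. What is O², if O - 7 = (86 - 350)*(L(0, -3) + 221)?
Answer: 3403205569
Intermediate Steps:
L(Q, Z) = 2*Q
O = -58337 (O = 7 + (86 - 350)*(2*0 + 221) = 7 - 264*(0 + 221) = 7 - 264*221 = 7 - 58344 = -58337)
O² = (-58337)² = 3403205569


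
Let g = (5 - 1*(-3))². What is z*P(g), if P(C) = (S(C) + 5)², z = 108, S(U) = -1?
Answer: 1728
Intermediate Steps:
g = 64 (g = (5 + 3)² = 8² = 64)
P(C) = 16 (P(C) = (-1 + 5)² = 4² = 16)
z*P(g) = 108*16 = 1728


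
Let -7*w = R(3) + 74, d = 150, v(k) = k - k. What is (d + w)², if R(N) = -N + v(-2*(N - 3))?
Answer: 958441/49 ≈ 19560.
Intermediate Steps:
v(k) = 0
R(N) = -N (R(N) = -N + 0 = -N)
w = -71/7 (w = -(-1*3 + 74)/7 = -(-3 + 74)/7 = -⅐*71 = -71/7 ≈ -10.143)
(d + w)² = (150 - 71/7)² = (979/7)² = 958441/49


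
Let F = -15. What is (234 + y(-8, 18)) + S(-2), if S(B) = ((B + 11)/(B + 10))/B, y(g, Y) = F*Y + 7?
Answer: -473/16 ≈ -29.563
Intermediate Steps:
y(g, Y) = 7 - 15*Y (y(g, Y) = -15*Y + 7 = 7 - 15*Y)
S(B) = (11 + B)/(B*(10 + B)) (S(B) = ((11 + B)/(10 + B))/B = (11 + B)/(B*(10 + B)))
(234 + y(-8, 18)) + S(-2) = (234 + (7 - 15*18)) + (11 - 2)/((-2)*(10 - 2)) = (234 + (7 - 270)) - 1/2*9/8 = (234 - 263) - 1/2*1/8*9 = -29 - 9/16 = -473/16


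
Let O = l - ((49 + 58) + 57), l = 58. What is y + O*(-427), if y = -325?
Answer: 44937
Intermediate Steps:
O = -106 (O = 58 - ((49 + 58) + 57) = 58 - (107 + 57) = 58 - 1*164 = 58 - 164 = -106)
y + O*(-427) = -325 - 106*(-427) = -325 + 45262 = 44937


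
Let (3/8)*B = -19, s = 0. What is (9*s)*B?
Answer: 0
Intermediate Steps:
B = -152/3 (B = (8/3)*(-19) = -152/3 ≈ -50.667)
(9*s)*B = (9*0)*(-152/3) = 0*(-152/3) = 0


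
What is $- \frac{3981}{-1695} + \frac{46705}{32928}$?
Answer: $\frac{70083781}{18604320} \approx 3.7671$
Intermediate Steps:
$- \frac{3981}{-1695} + \frac{46705}{32928} = \left(-3981\right) \left(- \frac{1}{1695}\right) + 46705 \cdot \frac{1}{32928} = \frac{1327}{565} + \frac{46705}{32928} = \frac{70083781}{18604320}$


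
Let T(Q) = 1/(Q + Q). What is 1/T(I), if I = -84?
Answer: -168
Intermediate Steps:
T(Q) = 1/(2*Q)
1/T(I) = 1/((1/2)/(-84)) = 1/((1/2)*(-1/84)) = 1/(-1/168) = -168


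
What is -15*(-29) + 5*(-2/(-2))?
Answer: 440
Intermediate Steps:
-15*(-29) + 5*(-2/(-2)) = 435 + 5*(-2*(-1/2)) = 435 + 5*1 = 435 + 5 = 440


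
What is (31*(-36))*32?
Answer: -35712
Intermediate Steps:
(31*(-36))*32 = -1116*32 = -35712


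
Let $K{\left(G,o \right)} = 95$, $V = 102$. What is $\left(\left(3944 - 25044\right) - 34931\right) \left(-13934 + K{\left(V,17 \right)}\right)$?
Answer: $775413009$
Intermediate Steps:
$\left(\left(3944 - 25044\right) - 34931\right) \left(-13934 + K{\left(V,17 \right)}\right) = \left(\left(3944 - 25044\right) - 34931\right) \left(-13934 + 95\right) = \left(-21100 - 34931\right) \left(-13839\right) = \left(-56031\right) \left(-13839\right) = 775413009$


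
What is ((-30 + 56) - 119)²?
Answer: 8649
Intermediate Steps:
((-30 + 56) - 119)² = (26 - 119)² = (-93)² = 8649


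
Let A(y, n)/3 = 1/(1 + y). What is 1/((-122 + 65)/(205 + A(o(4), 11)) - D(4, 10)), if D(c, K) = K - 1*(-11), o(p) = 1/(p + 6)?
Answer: -2285/48612 ≈ -0.047005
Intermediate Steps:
o(p) = 1/(6 + p)
A(y, n) = 3/(1 + y)
D(c, K) = 11 + K (D(c, K) = K + 11 = 11 + K)
1/((-122 + 65)/(205 + A(o(4), 11)) - D(4, 10)) = 1/((-122 + 65)/(205 + 3/(1 + 1/(6 + 4))) - (11 + 10)) = 1/(-57/(205 + 3/(1 + 1/10)) - 1*21) = 1/(-57/(205 + 3/(1 + ⅒)) - 21) = 1/(-57/(205 + 3/(11/10)) - 21) = 1/(-57/(205 + 3*(10/11)) - 21) = 1/(-57/(205 + 30/11) - 21) = 1/(-57/2285/11 - 21) = 1/(-57*11/2285 - 21) = 1/(-627/2285 - 21) = 1/(-48612/2285) = -2285/48612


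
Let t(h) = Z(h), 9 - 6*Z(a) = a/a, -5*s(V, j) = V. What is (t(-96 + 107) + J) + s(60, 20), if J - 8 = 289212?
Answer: 867628/3 ≈ 2.8921e+5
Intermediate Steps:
J = 289220 (J = 8 + 289212 = 289220)
s(V, j) = -V/5
Z(a) = 4/3 (Z(a) = 3/2 - a/(6*a) = 3/2 - 1/6*1 = 3/2 - 1/6 = 4/3)
t(h) = 4/3
(t(-96 + 107) + J) + s(60, 20) = (4/3 + 289220) - 1/5*60 = 867664/3 - 12 = 867628/3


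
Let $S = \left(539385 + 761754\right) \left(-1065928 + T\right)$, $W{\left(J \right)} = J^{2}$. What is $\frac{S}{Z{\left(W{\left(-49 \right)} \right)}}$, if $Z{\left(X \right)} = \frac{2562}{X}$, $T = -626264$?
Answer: $- \frac{125868252215664}{61} \approx -2.0634 \cdot 10^{12}$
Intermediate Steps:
$S = -2201777006688$ ($S = \left(539385 + 761754\right) \left(-1065928 - 626264\right) = 1301139 \left(-1692192\right) = -2201777006688$)
$\frac{S}{Z{\left(W{\left(-49 \right)} \right)}} = - \frac{2201777006688}{2562 \frac{1}{\left(-49\right)^{2}}} = - \frac{2201777006688}{2562 \cdot \frac{1}{2401}} = - \frac{2201777006688}{\frac{366}{343}} = \left(-2201777006688\right) \frac{343}{366} = - \frac{125868252215664}{61}$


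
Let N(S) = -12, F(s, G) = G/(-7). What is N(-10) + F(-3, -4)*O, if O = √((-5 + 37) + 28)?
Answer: -12 + 8*√15/7 ≈ -7.5737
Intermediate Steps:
F(s, G) = -G/7 (F(s, G) = G*(-⅐) = -G/7)
O = 2*√15 (O = √(32 + 28) = √60 = 2*√15 ≈ 7.7460)
N(-10) + F(-3, -4)*O = -12 + (-⅐*(-4))*(2*√15) = -12 + 4*(2*√15)/7 = -12 + 8*√15/7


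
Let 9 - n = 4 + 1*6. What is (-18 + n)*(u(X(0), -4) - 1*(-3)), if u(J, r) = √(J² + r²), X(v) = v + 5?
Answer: -57 - 19*√41 ≈ -178.66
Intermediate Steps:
X(v) = 5 + v
n = -1 (n = 9 - (4 + 1*6) = 9 - (4 + 6) = 9 - 1*10 = 9 - 10 = -1)
(-18 + n)*(u(X(0), -4) - 1*(-3)) = (-18 - 1)*(√((5 + 0)² + (-4)²) - 1*(-3)) = -19*(√(5² + 16) + 3) = -19*(√(25 + 16) + 3) = -19*(√41 + 3) = -19*(3 + √41) = -57 - 19*√41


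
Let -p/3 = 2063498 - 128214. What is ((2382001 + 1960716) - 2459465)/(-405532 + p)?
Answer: -470813/1552846 ≈ -0.30319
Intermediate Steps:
p = -5805852 (p = -3*(2063498 - 128214) = -3*1935284 = -5805852)
((2382001 + 1960716) - 2459465)/(-405532 + p) = ((2382001 + 1960716) - 2459465)/(-405532 - 5805852) = (4342717 - 2459465)/(-6211384) = 1883252*(-1/6211384) = -470813/1552846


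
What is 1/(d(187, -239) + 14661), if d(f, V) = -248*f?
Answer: -1/31715 ≈ -3.1531e-5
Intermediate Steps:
1/(d(187, -239) + 14661) = 1/(-248*187 + 14661) = 1/(-46376 + 14661) = 1/(-31715) = -1/31715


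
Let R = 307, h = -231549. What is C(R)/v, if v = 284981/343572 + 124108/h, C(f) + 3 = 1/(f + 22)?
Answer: -26146666828536/2560391153299 ≈ -10.212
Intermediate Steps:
C(f) = -3 + 1/(22 + f) (C(f) = -3 + 1/(f + 22) = -3 + 1/(22 + f))
v = 7782343931/26517917676 (v = 284981/343572 + 124108/(-231549) = 284981*(1/343572) + 124108*(-1/231549) = 284981/343572 - 124108/231549 = 7782343931/26517917676 ≈ 0.29348)
C(R)/v = ((-65 - 3*307)/(22 + 307))/(7782343931/26517917676) = ((-65 - 921)/329)*(26517917676/7782343931) = ((1/329)*(-986))*(26517917676/7782343931) = -986/329*26517917676/7782343931 = -26146666828536/2560391153299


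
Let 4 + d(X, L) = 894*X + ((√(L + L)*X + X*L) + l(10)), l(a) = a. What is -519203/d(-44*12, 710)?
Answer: 73286022653/119475649926 - 45689864*√355/59737824963 ≈ 0.59899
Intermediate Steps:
d(X, L) = 6 + 894*X + L*X + X*√2*√L (d(X, L) = -4 + (894*X + ((√(L + L)*X + X*L) + 10)) = -4 + (894*X + ((√(2*L)*X + L*X) + 10)) = -4 + (894*X + (((√2*√L)*X + L*X) + 10)) = -4 + (894*X + ((X*√2*√L + L*X) + 10)) = -4 + (894*X + ((L*X + X*√2*√L) + 10)) = -4 + (894*X + (10 + L*X + X*√2*√L)) = -4 + (10 + 894*X + L*X + X*√2*√L) = 6 + 894*X + L*X + X*√2*√L)
-519203/d(-44*12, 710) = -519203/(6 + 894*(-44*12) + 710*(-44*12) + (-44*12)*√2*√710) = -519203/(6 + 894*(-528) + 710*(-528) - 528*√2*√710) = -519203/(6 - 472032 - 374880 - 1056*√355) = -519203/(-846906 - 1056*√355)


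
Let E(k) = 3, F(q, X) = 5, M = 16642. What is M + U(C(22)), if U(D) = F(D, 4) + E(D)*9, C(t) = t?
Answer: 16674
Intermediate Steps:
U(D) = 32 (U(D) = 5 + 3*9 = 5 + 27 = 32)
M + U(C(22)) = 16642 + 32 = 16674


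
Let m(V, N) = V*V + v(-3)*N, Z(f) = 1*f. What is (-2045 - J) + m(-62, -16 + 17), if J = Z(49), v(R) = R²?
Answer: 1759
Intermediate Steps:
Z(f) = f
J = 49
m(V, N) = V² + 9*N (m(V, N) = V*V + (-3)²*N = V² + 9*N)
(-2045 - J) + m(-62, -16 + 17) = (-2045 - 1*49) + ((-62)² + 9*(-16 + 17)) = (-2045 - 49) + (3844 + 9*1) = -2094 + (3844 + 9) = -2094 + 3853 = 1759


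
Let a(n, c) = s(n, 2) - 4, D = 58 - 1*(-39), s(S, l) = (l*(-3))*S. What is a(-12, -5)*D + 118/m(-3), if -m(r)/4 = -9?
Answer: 118787/18 ≈ 6599.3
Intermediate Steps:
s(S, l) = -3*S*l (s(S, l) = (-3*l)*S = -3*S*l)
D = 97 (D = 58 + 39 = 97)
a(n, c) = -4 - 6*n (a(n, c) = -3*n*2 - 4 = -6*n - 4 = -4 - 6*n)
m(r) = 36 (m(r) = -4*(-9) = 36)
a(-12, -5)*D + 118/m(-3) = (-4 - 6*(-12))*97 + 118/36 = (-4 + 72)*97 + 118*(1/36) = 68*97 + 59/18 = 6596 + 59/18 = 118787/18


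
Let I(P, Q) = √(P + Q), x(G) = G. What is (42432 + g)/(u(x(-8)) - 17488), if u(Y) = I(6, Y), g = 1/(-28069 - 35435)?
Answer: -2945199687611/1213839849474 - 2694601727*I*√2/19421437591584 ≈ -2.4263 - 0.00019621*I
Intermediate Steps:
g = -1/63504 (g = 1/(-63504) = -1/63504 ≈ -1.5747e-5)
u(Y) = √(6 + Y)
(42432 + g)/(u(x(-8)) - 17488) = (42432 - 1/63504)/(√(6 - 8) - 17488) = 2694601727/(63504*(√(-2) - 17488)) = 2694601727/(63504*(I*√2 - 17488)) = 2694601727/(63504*(-17488 + I*√2))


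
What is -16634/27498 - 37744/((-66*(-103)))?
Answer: -31971179/5192539 ≈ -6.1571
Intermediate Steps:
-16634/27498 - 37744/((-66*(-103))) = -16634*1/27498 - 37744/6798 = -8317/13749 - 37744*1/6798 = -8317/13749 - 18872/3399 = -31971179/5192539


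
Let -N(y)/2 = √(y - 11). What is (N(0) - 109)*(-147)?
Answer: 16023 + 294*I*√11 ≈ 16023.0 + 975.09*I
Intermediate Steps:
N(y) = -2*√(-11 + y) (N(y) = -2*√(y - 11) = -2*√(-11 + y))
(N(0) - 109)*(-147) = (-2*√(-11 + 0) - 109)*(-147) = (-2*I*√11 - 109)*(-147) = (-109 - 2*I*√11)*(-147) = 16023 + 294*I*√11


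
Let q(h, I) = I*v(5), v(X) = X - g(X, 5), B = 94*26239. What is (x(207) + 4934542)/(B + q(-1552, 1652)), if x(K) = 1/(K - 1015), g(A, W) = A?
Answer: 3987109935/1992904528 ≈ 2.0007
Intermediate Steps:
B = 2466466
x(K) = 1/(-1015 + K)
v(X) = 0 (v(X) = X - X = 0)
q(h, I) = 0 (q(h, I) = I*0 = 0)
(x(207) + 4934542)/(B + q(-1552, 1652)) = (1/(-1015 + 207) + 4934542)/(2466466 + 0) = (1/(-808) + 4934542)/2466466 = (-1/808 + 4934542)*(1/2466466) = (3987109935/808)*(1/2466466) = 3987109935/1992904528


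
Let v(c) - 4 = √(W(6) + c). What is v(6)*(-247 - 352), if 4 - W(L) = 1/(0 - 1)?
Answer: -2396 - 599*√11 ≈ -4382.7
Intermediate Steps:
W(L) = 5 (W(L) = 4 - 1/(0 - 1) = 4 - 1/(-1) = 4 - 1*(-1) = 4 + 1 = 5)
v(c) = 4 + √(5 + c)
v(6)*(-247 - 352) = (4 + √(5 + 6))*(-247 - 352) = (4 + √11)*(-599) = -2396 - 599*√11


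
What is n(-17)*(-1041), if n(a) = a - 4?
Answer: 21861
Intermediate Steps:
n(a) = -4 + a
n(-17)*(-1041) = (-4 - 17)*(-1041) = -21*(-1041) = 21861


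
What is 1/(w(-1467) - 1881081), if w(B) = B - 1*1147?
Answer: -1/1883695 ≈ -5.3087e-7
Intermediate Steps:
w(B) = -1147 + B (w(B) = B - 1147 = -1147 + B)
1/(w(-1467) - 1881081) = 1/((-1147 - 1467) - 1881081) = 1/(-2614 - 1881081) = 1/(-1883695) = -1/1883695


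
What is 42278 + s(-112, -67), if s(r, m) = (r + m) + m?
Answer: 42032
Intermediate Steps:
s(r, m) = r + 2*m (s(r, m) = (m + r) + m = r + 2*m)
42278 + s(-112, -67) = 42278 + (-112 + 2*(-67)) = 42278 + (-112 - 134) = 42278 - 246 = 42032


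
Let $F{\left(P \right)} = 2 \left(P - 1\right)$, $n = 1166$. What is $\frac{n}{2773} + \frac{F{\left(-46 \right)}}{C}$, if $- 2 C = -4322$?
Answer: $\frac{2259064}{5992453} \approx 0.37698$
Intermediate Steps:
$C = 2161$ ($C = \left(- \frac{1}{2}\right) \left(-4322\right) = 2161$)
$F{\left(P \right)} = -2 + 2 P$ ($F{\left(P \right)} = 2 \left(-1 + P\right) = -2 + 2 P$)
$\frac{n}{2773} + \frac{F{\left(-46 \right)}}{C} = \frac{1166}{2773} + \frac{-2 + 2 \left(-46\right)}{2161} = 1166 \cdot \frac{1}{2773} + \left(-2 - 92\right) \frac{1}{2161} = \frac{1166}{2773} - \frac{94}{2161} = \frac{2259064}{5992453}$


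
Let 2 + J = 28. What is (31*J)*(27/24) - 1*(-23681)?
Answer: 98351/4 ≈ 24588.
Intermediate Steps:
J = 26 (J = -2 + 28 = 26)
(31*J)*(27/24) - 1*(-23681) = (31*26)*(27/24) - 1*(-23681) = 806*(27*(1/24)) + 23681 = 806*(9/8) + 23681 = 3627/4 + 23681 = 98351/4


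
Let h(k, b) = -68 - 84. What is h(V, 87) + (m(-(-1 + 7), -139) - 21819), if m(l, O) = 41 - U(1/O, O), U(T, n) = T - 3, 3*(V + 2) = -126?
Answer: -3047852/139 ≈ -21927.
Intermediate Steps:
V = -44 (V = -2 + (1/3)*(-126) = -2 - 42 = -44)
U(T, n) = -3 + T
m(l, O) = 44 - 1/O (m(l, O) = 41 - (-3 + 1/O) = 41 + (3 - 1/O) = 44 - 1/O)
h(k, b) = -152
h(V, 87) + (m(-(-1 + 7), -139) - 21819) = -152 + ((44 - 1/(-139)) - 21819) = -152 + ((44 - 1*(-1/139)) - 21819) = -152 + ((44 + 1/139) - 21819) = -152 + (6117/139 - 21819) = -152 - 3026724/139 = -3047852/139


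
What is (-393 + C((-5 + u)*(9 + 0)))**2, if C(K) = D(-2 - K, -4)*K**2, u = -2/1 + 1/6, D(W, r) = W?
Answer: 3229953000849/64 ≈ 5.0468e+10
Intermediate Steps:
u = -11/6 (u = -2*1 + 1*(1/6) = -2 + 1/6 = -11/6 ≈ -1.8333)
C(K) = K**2*(-2 - K) (C(K) = (-2 - K)*K**2 = K**2*(-2 - K))
(-393 + C((-5 + u)*(9 + 0)))**2 = (-393 + ((-5 - 11/6)*(9 + 0))**2*(-2 - (-5 - 11/6)*(9 + 0)))**2 = (-393 + (-41/6*9)**2*(-2 - (-41)*9/6))**2 = (-393 + (-123/2)**2*(-2 - 1*(-123/2)))**2 = (-393 + 15129*(-2 + 123/2)/4)**2 = (-393 + (15129/4)*(119/2))**2 = (-393 + 1800351/8)**2 = (1797207/8)**2 = 3229953000849/64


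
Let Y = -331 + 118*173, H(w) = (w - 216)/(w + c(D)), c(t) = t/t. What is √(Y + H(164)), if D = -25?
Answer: √546751095/165 ≈ 141.71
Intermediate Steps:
c(t) = 1
H(w) = (-216 + w)/(1 + w) (H(w) = (w - 216)/(w + 1) = (-216 + w)/(1 + w))
Y = 20083 (Y = -331 + 20414 = 20083)
√(Y + H(164)) = √(20083 + (-216 + 164)/(1 + 164)) = √(20083 - 52/165) = √(3313643/165) = √546751095/165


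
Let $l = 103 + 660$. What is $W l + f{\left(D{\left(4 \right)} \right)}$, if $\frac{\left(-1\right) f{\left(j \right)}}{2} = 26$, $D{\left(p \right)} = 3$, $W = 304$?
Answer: $231900$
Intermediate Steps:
$l = 763$
$f{\left(j \right)} = -52$ ($f{\left(j \right)} = \left(-2\right) 26 = -52$)
$W l + f{\left(D{\left(4 \right)} \right)} = 304 \cdot 763 - 52 = 231952 - 52 = 231900$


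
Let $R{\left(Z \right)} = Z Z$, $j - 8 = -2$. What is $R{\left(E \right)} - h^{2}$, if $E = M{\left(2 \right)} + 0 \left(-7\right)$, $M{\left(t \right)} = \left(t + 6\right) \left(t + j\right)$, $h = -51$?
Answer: $1495$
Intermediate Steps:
$j = 6$ ($j = 8 - 2 = 6$)
$M{\left(t \right)} = \left(6 + t\right)^{2}$ ($M{\left(t \right)} = \left(t + 6\right) \left(t + 6\right) = \left(6 + t\right) \left(6 + t\right) = \left(6 + t\right)^{2}$)
$E = 64$ ($E = \left(36 + 2^{2} + 12 \cdot 2\right) + 0 \left(-7\right) = \left(36 + 4 + 24\right) + 0 = 64 + 0 = 64$)
$R{\left(Z \right)} = Z^{2}$
$R{\left(E \right)} - h^{2} = 64^{2} - \left(-51\right)^{2} = 4096 - 2601 = 1495$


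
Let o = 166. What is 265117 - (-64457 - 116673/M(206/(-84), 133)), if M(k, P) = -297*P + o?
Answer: 12963676617/39335 ≈ 3.2957e+5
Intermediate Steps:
M(k, P) = 166 - 297*P (M(k, P) = -297*P + 166 = 166 - 297*P)
265117 - (-64457 - 116673/M(206/(-84), 133)) = 265117 - (-64457 - 116673/(166 - 297*133)) = 265117 - (-64457 - 116673/(166 - 39501)) = 265117 - (-64457 - 116673/(-39335)) = 265117 - (-64457 - 116673*(-1)/39335) = 265117 - (-64457 - 1*(-116673/39335)) = 265117 - (-64457 + 116673/39335) = 265117 - 1*(-2535299422/39335) = 265117 + 2535299422/39335 = 12963676617/39335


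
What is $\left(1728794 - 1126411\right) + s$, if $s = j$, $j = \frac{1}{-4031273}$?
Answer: $\frac{2428370323558}{4031273} \approx 6.0238 \cdot 10^{5}$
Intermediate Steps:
$j = - \frac{1}{4031273} \approx -2.4806 \cdot 10^{-7}$
$s = - \frac{1}{4031273} \approx -2.4806 \cdot 10^{-7}$
$\left(1728794 - 1126411\right) + s = \left(1728794 - 1126411\right) - \frac{1}{4031273} = 602383 - \frac{1}{4031273} = \frac{2428370323558}{4031273}$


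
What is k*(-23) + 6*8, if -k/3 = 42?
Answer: 2946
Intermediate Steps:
k = -126 (k = -3*42 = -126)
k*(-23) + 6*8 = -126*(-23) + 6*8 = 2898 + 48 = 2946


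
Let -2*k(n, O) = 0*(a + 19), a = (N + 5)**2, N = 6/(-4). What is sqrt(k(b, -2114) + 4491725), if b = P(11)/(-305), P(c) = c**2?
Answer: 5*sqrt(179669) ≈ 2119.4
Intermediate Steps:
N = -3/2 (N = 6*(-1/4) = -3/2 ≈ -1.5000)
a = 49/4 (a = (-3/2 + 5)**2 = (7/2)**2 = 49/4 ≈ 12.250)
b = -121/305 (b = 11**2/(-305) = 121*(-1/305) = -121/305 ≈ -0.39672)
k(n, O) = 0 (k(n, O) = -0*(49/4 + 19) = -0*125/4 = -1/2*0 = 0)
sqrt(k(b, -2114) + 4491725) = sqrt(0 + 4491725) = sqrt(4491725) = 5*sqrt(179669)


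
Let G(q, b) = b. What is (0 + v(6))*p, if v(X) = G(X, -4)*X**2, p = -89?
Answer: 12816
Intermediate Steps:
v(X) = -4*X**2
(0 + v(6))*p = (0 - 4*6**2)*(-89) = (0 - 4*36)*(-89) = (0 - 144)*(-89) = -144*(-89) = 12816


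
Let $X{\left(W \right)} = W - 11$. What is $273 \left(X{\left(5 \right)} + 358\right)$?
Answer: $96096$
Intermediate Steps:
$X{\left(W \right)} = -11 + W$ ($X{\left(W \right)} = W - 11 = -11 + W$)
$273 \left(X{\left(5 \right)} + 358\right) = 273 \left(\left(-11 + 5\right) + 358\right) = 273 \left(-6 + 358\right) = 273 \cdot 352 = 96096$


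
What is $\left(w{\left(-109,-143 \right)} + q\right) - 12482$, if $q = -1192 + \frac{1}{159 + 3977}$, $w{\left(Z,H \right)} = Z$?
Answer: $- \frac{57006487}{4136} \approx -13783.0$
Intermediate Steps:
$q = - \frac{4930111}{4136}$ ($q = -1192 + \frac{1}{4136} = - \frac{4930111}{4136} \approx -1192.0$)
$\left(w{\left(-109,-143 \right)} + q\right) - 12482 = \left(-109 - \frac{4930111}{4136}\right) - 12482 = - \frac{5380935}{4136} - 12482 = - \frac{57006487}{4136}$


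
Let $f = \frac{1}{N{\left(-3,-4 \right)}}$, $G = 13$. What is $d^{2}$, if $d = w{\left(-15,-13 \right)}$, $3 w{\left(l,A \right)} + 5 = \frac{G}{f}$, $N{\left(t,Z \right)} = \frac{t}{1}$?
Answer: $\frac{1936}{9} \approx 215.11$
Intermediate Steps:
$N{\left(t,Z \right)} = t$ ($N{\left(t,Z \right)} = t 1 = t$)
$f = - \frac{1}{3}$ ($f = \frac{1}{-3} = - \frac{1}{3} \approx -0.33333$)
$w{\left(l,A \right)} = - \frac{44}{3}$ ($w{\left(l,A \right)} = - \frac{5}{3} + \frac{13 \frac{1}{- \frac{1}{3}}}{3} = - \frac{5}{3} + \frac{13 \left(-3\right)}{3} = - \frac{5}{3} + \frac{1}{3} \left(-39\right) = - \frac{5}{3} - 13 = - \frac{44}{3}$)
$d = - \frac{44}{3} \approx -14.667$
$d^{2} = \left(- \frac{44}{3}\right)^{2} = \frac{1936}{9}$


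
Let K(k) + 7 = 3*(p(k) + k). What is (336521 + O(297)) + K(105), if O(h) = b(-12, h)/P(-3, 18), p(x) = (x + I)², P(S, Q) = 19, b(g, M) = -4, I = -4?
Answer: 6981204/19 ≈ 3.6743e+5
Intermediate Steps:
p(x) = (-4 + x)² (p(x) = (x - 4)² = (-4 + x)²)
O(h) = -4/19
K(k) = -7 + 3*k + 3*(-4 + k)² (K(k) = -7 + 3*((-4 + k)² + k) = -7 + 3*(k + (-4 + k)²) = -7 + (3*k + 3*(-4 + k)²) = -7 + 3*k + 3*(-4 + k)²)
(336521 + O(297)) + K(105) = (336521 - 4/19) + (41 - 21*105 + 3*105²) = 6393895/19 + (41 - 2205 + 3*11025) = 6393895/19 + (41 - 2205 + 33075) = 6393895/19 + 30911 = 6981204/19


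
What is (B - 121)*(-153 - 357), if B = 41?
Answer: 40800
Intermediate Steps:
(B - 121)*(-153 - 357) = (41 - 121)*(-153 - 357) = -80*(-510) = 40800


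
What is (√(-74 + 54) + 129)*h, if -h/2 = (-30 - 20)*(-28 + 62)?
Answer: 438600 + 6800*I*√5 ≈ 4.386e+5 + 15205.0*I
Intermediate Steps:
h = 3400 (h = -2*(-30 - 20)*(-28 + 62) = -(-100)*34 = -2*(-1700) = 3400)
(√(-74 + 54) + 129)*h = (√(-74 + 54) + 129)*3400 = (√(-20) + 129)*3400 = (2*I*√5 + 129)*3400 = (129 + 2*I*√5)*3400 = 438600 + 6800*I*√5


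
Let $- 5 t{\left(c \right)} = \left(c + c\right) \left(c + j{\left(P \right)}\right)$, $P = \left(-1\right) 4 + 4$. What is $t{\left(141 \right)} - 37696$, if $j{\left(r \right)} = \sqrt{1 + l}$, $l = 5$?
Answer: $- \frac{228242}{5} - \frac{282 \sqrt{6}}{5} \approx -45787.0$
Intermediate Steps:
$P = 0$ ($P = -4 + 4 = 0$)
$j{\left(r \right)} = \sqrt{6}$ ($j{\left(r \right)} = \sqrt{1 + 5} = \sqrt{6}$)
$t{\left(c \right)} = - \frac{2 c \left(c + \sqrt{6}\right)}{5}$ ($t{\left(c \right)} = - \frac{\left(c + c\right) \left(c + \sqrt{6}\right)}{5} = - \frac{2 c \left(c + \sqrt{6}\right)}{5}$)
$t{\left(141 \right)} - 37696 = \left(- \frac{2}{5}\right) 141 \left(141 + \sqrt{6}\right) - 37696 = \left(- \frac{39762}{5} - \frac{282 \sqrt{6}}{5}\right) - 37696 = - \frac{228242}{5} - \frac{282 \sqrt{6}}{5}$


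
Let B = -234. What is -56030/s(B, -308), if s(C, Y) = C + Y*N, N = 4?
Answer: 28015/733 ≈ 38.220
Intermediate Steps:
s(C, Y) = C + 4*Y (s(C, Y) = C + Y*4 = C + 4*Y)
-56030/s(B, -308) = -56030/(-234 + 4*(-308)) = -56030/(-234 - 1232) = -56030/(-1466) = -56030*(-1/1466) = 28015/733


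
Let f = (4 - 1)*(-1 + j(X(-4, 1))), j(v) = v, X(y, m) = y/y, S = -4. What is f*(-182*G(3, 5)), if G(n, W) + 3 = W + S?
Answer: 0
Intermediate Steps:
X(y, m) = 1
f = 0 (f = (4 - 1)*(-1 + 1) = 3*0 = 0)
G(n, W) = -7 + W (G(n, W) = -3 + (W - 4) = -3 + (-4 + W) = -7 + W)
f*(-182*G(3, 5)) = 0*(-182*(-7 + 5)) = 0*(-182*(-2)) = 0*364 = 0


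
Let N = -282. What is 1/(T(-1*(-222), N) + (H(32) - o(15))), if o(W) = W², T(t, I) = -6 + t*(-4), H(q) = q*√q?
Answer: -1119/1219393 - 128*√2/1219393 ≈ -0.0010661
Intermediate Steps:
H(q) = q^(3/2)
T(t, I) = -6 - 4*t
1/(T(-1*(-222), N) + (H(32) - o(15))) = 1/((-6 - (-4)*(-222)) + (32^(3/2) - 1*15²)) = 1/((-6 - 4*222) + (128*√2 - 1*225)) = 1/((-6 - 888) + (128*√2 - 225)) = 1/(-894 + (-225 + 128*√2)) = 1/(-1119 + 128*√2)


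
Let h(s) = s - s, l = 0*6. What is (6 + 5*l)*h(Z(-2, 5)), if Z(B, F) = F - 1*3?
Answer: 0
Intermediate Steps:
Z(B, F) = -3 + F (Z(B, F) = F - 3 = -3 + F)
l = 0
h(s) = 0
(6 + 5*l)*h(Z(-2, 5)) = (6 + 5*0)*0 = (6 + 0)*0 = 6*0 = 0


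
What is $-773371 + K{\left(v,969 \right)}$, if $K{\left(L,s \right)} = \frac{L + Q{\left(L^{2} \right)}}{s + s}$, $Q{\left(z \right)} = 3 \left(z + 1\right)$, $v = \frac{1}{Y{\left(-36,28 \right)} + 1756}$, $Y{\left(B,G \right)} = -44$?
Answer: $- \frac{4392878335935565}{5680169472} \approx -7.7337 \cdot 10^{5}$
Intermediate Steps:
$v = \frac{1}{1712}$ ($v = \frac{1}{-44 + 1756} = \frac{1}{1712} \approx 0.00058411$)
$Q{\left(z \right)} = 3 + 3 z$ ($Q{\left(z \right)} = 3 \left(1 + z\right) = 3 + 3 z$)
$K{\left(L,s \right)} = \frac{3 + L + 3 L^{2}}{2 s}$ ($K{\left(L,s \right)} = \frac{L + \left(3 + 3 L^{2}\right)}{s + s} = \frac{3 + L + 3 L^{2}}{2 s}$)
$-773371 + K{\left(v,969 \right)} = -773371 + \frac{3 + \frac{1}{1712} + \frac{3}{2930944}}{2 \cdot 969} = -773371 + \frac{1}{2} \cdot \frac{1}{969} \left(3 + \frac{1}{1712} + 3 \cdot \frac{1}{2930944}\right) = -773371 + \frac{1}{2} \cdot \frac{1}{969} \left(3 + \frac{1}{1712} + \frac{3}{2930944}\right) = -773371 + \frac{1}{2} \cdot \frac{1}{969} \cdot \frac{8794547}{2930944} = -773371 + \frac{8794547}{5680169472} = - \frac{4392878335935565}{5680169472}$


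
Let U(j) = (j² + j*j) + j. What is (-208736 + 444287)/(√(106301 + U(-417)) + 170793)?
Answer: 40230461943/29169795187 - 235551*√453662/29169795187 ≈ 1.3737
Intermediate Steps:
U(j) = j + 2*j² (U(j) = (j² + j²) + j = 2*j² + j = j + 2*j²)
(-208736 + 444287)/(√(106301 + U(-417)) + 170793) = (-208736 + 444287)/(√(106301 - 417*(1 + 2*(-417))) + 170793) = 235551/(√(106301 - 417*(1 - 834)) + 170793) = 235551/(√(106301 - 417*(-833)) + 170793) = 235551/(√(106301 + 347361) + 170793) = 235551/(√453662 + 170793) = 235551/(170793 + √453662)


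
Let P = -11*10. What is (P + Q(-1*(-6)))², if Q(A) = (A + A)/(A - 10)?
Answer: 12769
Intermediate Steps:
P = -110
Q(A) = 2*A/(-10 + A) (Q(A) = (2*A)/(-10 + A) = 2*A/(-10 + A))
(P + Q(-1*(-6)))² = (-110 + 2*(-1*(-6))/(-10 - 1*(-6)))² = (-110 + 2*6/(-10 + 6))² = (-110 + 2*6/(-4))² = (-110 + 2*6*(-¼))² = (-110 - 3)² = (-113)² = 12769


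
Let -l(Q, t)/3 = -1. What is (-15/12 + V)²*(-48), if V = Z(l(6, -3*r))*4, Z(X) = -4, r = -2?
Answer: -14283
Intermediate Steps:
l(Q, t) = 3 (l(Q, t) = -3*(-1) = 3)
V = -16 (V = -4*4 = -16)
(-15/12 + V)²*(-48) = (-15/12 - 16)²*(-48) = (-15*1/12 - 16)²*(-48) = (-5/4 - 16)²*(-48) = (-69/4)²*(-48) = (4761/16)*(-48) = -14283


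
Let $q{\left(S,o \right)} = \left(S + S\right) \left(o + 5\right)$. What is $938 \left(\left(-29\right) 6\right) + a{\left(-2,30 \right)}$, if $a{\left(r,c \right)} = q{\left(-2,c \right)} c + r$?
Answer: $-167414$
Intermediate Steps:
$q{\left(S,o \right)} = 2 S \left(5 + o\right)$
$a{\left(r,c \right)} = r + c \left(-20 - 4 c\right)$ ($a{\left(r,c \right)} = 2 \left(-2\right) \left(5 + c\right) c + r = \left(-20 - 4 c\right) c + r = c \left(-20 - 4 c\right) + r = r + c \left(-20 - 4 c\right)$)
$938 \left(\left(-29\right) 6\right) + a{\left(-2,30 \right)} = 938 \left(\left(-29\right) 6\right) - \left(2 + 120 \left(5 + 30\right)\right) = 938 \left(-174\right) - \left(2 + 120 \cdot 35\right) = -163212 - 4202 = -167414$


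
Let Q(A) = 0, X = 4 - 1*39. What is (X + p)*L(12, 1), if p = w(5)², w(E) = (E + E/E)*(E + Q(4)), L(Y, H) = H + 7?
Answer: 6920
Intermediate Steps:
X = -35 (X = 4 - 39 = -35)
L(Y, H) = 7 + H
w(E) = E*(1 + E) (w(E) = (E + E/E)*(E + 0) = (E + 1)*E = (1 + E)*E = E*(1 + E))
p = 900 (p = (5*(1 + 5))² = (5*6)² = 30² = 900)
(X + p)*L(12, 1) = (-35 + 900)*(7 + 1) = 865*8 = 6920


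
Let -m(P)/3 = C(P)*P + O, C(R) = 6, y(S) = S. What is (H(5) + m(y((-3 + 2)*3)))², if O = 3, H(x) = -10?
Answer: 1225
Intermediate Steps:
m(P) = -9 - 18*P (m(P) = -3*(6*P + 3) = -3*(3 + 6*P) = -9 - 18*P)
(H(5) + m(y((-3 + 2)*3)))² = (-10 + (-9 - 18*(-3 + 2)*3))² = (-10 + (-9 - (-18)*3))² = (-10 + (-9 - 18*(-3)))² = (-10 + (-9 + 54))² = (-10 + 45)² = 35² = 1225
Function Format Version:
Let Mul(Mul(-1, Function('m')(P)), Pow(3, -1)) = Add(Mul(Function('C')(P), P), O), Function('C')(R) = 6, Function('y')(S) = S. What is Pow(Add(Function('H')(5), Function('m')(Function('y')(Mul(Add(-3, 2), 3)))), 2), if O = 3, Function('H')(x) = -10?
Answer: 1225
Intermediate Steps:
Function('m')(P) = Add(-9, Mul(-18, P)) (Function('m')(P) = Mul(-3, Add(Mul(6, P), 3)) = Mul(-3, Add(3, Mul(6, P))) = Add(-9, Mul(-18, P)))
Pow(Add(Function('H')(5), Function('m')(Function('y')(Mul(Add(-3, 2), 3)))), 2) = Pow(Add(-10, Add(-9, Mul(-18, Mul(Add(-3, 2), 3)))), 2) = Pow(Add(-10, Add(-9, Mul(-18, Mul(-1, 3)))), 2) = Pow(Add(-10, Add(-9, Mul(-18, -3))), 2) = Pow(Add(-10, Add(-9, 54)), 2) = Pow(Add(-10, 45), 2) = Pow(35, 2) = 1225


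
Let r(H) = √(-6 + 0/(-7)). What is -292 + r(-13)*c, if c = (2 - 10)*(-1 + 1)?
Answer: -292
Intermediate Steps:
r(H) = I*√6 (r(H) = √(-6 + 0*(-⅐)) = √(-6 + 0) = √(-6) = I*√6)
c = 0 (c = -8*0 = 0)
-292 + r(-13)*c = -292 + (I*√6)*0 = -292 + 0 = -292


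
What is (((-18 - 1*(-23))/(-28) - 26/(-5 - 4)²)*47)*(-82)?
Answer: 2183291/1134 ≈ 1925.3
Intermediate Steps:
(((-18 - 1*(-23))/(-28) - 26/(-5 - 4)²)*47)*(-82) = (((-18 + 23)*(-1/28) - 26/((-9)²))*47)*(-82) = ((5*(-1/28) - 26/81)*47)*(-82) = ((-5/28 - 26*1/81)*47)*(-82) = ((-5/28 - 26/81)*47)*(-82) = -1133/2268*47*(-82) = -53251/2268*(-82) = 2183291/1134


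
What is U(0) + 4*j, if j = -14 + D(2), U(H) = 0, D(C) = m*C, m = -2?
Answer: -72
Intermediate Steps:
D(C) = -2*C
j = -18 (j = -14 - 2*2 = -14 - 4 = -18)
U(0) + 4*j = 0 + 4*(-18) = 0 - 72 = -72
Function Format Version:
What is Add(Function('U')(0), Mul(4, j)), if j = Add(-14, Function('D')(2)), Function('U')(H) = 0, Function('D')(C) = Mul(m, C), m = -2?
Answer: -72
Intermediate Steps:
Function('D')(C) = Mul(-2, C)
j = -18 (j = Add(-14, Mul(-2, 2)) = Add(-14, -4) = -18)
Add(Function('U')(0), Mul(4, j)) = Add(0, Mul(4, -18)) = Add(0, -72) = -72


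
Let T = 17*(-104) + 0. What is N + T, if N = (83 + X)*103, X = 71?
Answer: 14094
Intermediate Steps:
N = 15862 (N = (83 + 71)*103 = 154*103 = 15862)
T = -1768 (T = -1768 + 0 = -1768)
N + T = 15862 - 1768 = 14094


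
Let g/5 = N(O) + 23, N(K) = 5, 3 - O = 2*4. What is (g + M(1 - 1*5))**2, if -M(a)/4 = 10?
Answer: 10000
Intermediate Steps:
O = -5 (O = 3 - 2*4 = 3 - 1*8 = 3 - 8 = -5)
M(a) = -40 (M(a) = -4*10 = -40)
g = 140 (g = 5*(5 + 23) = 5*28 = 140)
(g + M(1 - 1*5))**2 = (140 - 40)**2 = 100**2 = 10000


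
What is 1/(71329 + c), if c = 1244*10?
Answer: 1/83769 ≈ 1.1938e-5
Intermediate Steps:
c = 12440
1/(71329 + c) = 1/(71329 + 12440) = 1/83769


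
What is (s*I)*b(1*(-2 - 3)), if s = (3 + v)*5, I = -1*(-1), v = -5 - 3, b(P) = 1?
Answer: -25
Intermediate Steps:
v = -8
I = 1
s = -25 (s = (3 - 8)*5 = -5*5 = -25)
(s*I)*b(1*(-2 - 3)) = -25*1*1 = -25*1 = -25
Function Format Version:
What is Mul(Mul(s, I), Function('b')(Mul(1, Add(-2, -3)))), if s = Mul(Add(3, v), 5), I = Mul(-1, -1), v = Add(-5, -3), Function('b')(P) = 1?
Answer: -25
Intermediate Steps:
v = -8
I = 1
s = -25 (s = Mul(Add(3, -8), 5) = Mul(-5, 5) = -25)
Mul(Mul(s, I), Function('b')(Mul(1, Add(-2, -3)))) = Mul(Mul(-25, 1), 1) = Mul(-25, 1) = -25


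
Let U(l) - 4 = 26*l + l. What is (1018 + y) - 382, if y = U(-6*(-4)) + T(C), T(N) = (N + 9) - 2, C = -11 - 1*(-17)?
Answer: 1301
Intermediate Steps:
C = 6 (C = -11 + 17 = 6)
U(l) = 4 + 27*l (U(l) = 4 + (26*l + l) = 4 + 27*l)
T(N) = 7 + N (T(N) = (9 + N) - 2 = 7 + N)
y = 665 (y = (4 + 27*(-6*(-4))) + (7 + 6) = (4 + 27*24) + 13 = (4 + 648) + 13 = 652 + 13 = 665)
(1018 + y) - 382 = (1018 + 665) - 382 = 1683 - 382 = 1301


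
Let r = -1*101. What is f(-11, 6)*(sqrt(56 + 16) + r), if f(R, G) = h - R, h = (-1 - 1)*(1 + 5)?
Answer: 101 - 6*sqrt(2) ≈ 92.515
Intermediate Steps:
h = -12 (h = -2*6 = -12)
f(R, G) = -12 - R
r = -101
f(-11, 6)*(sqrt(56 + 16) + r) = (-12 - 1*(-11))*(sqrt(56 + 16) - 101) = (-12 + 11)*(sqrt(72) - 101) = -(6*sqrt(2) - 101) = -(-101 + 6*sqrt(2)) = 101 - 6*sqrt(2)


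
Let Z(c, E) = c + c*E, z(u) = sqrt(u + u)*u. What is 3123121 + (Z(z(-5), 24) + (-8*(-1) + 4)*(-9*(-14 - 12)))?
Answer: 3125929 - 125*I*sqrt(10) ≈ 3.1259e+6 - 395.28*I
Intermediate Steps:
z(u) = sqrt(2)*u**(3/2) (z(u) = sqrt(2*u)*u = (sqrt(2)*sqrt(u))*u = sqrt(2)*u**(3/2))
Z(c, E) = c + E*c
3123121 + (Z(z(-5), 24) + (-8*(-1) + 4)*(-9*(-14 - 12))) = 3123121 + ((sqrt(2)*(-5)**(3/2))*(1 + 24) + (-8*(-1) + 4)*(-9*(-14 - 12))) = 3123121 + ((sqrt(2)*(-5*I*sqrt(5)))*25 + (8 + 4)*(-9*(-26))) = 3123121 + (-5*I*sqrt(10)*25 + 12*234) = 3123121 + (-125*I*sqrt(10) + 2808) = 3123121 + (2808 - 125*I*sqrt(10)) = 3125929 - 125*I*sqrt(10)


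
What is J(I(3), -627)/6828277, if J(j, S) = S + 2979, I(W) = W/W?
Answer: 2352/6828277 ≈ 0.00034445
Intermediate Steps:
I(W) = 1
J(j, S) = 2979 + S
J(I(3), -627)/6828277 = (2979 - 627)/6828277 = 2352*(1/6828277) = 2352/6828277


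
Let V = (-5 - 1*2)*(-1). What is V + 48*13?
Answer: 631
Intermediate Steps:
V = 7 (V = (-5 - 2)*(-1) = -7*(-1) = 7)
V + 48*13 = 7 + 48*13 = 7 + 624 = 631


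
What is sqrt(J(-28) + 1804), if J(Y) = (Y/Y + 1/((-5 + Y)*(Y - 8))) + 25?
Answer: sqrt(71743353)/198 ≈ 42.779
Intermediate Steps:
J(Y) = 26 + 1/((-8 + Y)*(-5 + Y)) (J(Y) = (1 + 1/((-5 + Y)*(-8 + Y))) + 25 = (1 + 1/((-8 + Y)*(-5 + Y))) + 25 = 26 + 1/((-8 + Y)*(-5 + Y)))
sqrt(J(-28) + 1804) = sqrt((1041 - 338*(-28) + 26*(-28)**2)/(40 + (-28)**2 - 13*(-28)) + 1804) = sqrt((1041 + 9464 + 26*784)/(40 + 784 + 364) + 1804) = sqrt((1041 + 9464 + 20384)/1188 + 1804) = sqrt((1/1188)*30889 + 1804) = sqrt(30889/1188 + 1804) = sqrt(2174041/1188) = sqrt(71743353)/198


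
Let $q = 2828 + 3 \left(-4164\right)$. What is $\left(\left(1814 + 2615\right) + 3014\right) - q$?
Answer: $17107$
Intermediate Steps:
$q = -9664$ ($q = 2828 - 12492 = -9664$)
$\left(\left(1814 + 2615\right) + 3014\right) - q = \left(\left(1814 + 2615\right) + 3014\right) - -9664 = \left(4429 + 3014\right) + 9664 = 7443 + 9664 = 17107$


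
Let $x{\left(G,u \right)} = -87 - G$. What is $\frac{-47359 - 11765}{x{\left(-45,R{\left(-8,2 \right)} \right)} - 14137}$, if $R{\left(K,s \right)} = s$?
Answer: $\frac{59124}{14179} \approx 4.1698$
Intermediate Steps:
$\frac{-47359 - 11765}{x{\left(-45,R{\left(-8,2 \right)} \right)} - 14137} = \frac{-47359 - 11765}{\left(-87 - -45\right) - 14137} = - \frac{59124}{\left(-87 + 45\right) - 14137} = - \frac{59124}{-42 - 14137} = - \frac{59124}{-14179} = \left(-59124\right) \left(- \frac{1}{14179}\right) = \frac{59124}{14179}$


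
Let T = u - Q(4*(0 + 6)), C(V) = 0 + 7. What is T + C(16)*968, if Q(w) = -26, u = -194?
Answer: 6608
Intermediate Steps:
C(V) = 7
T = -168 (T = -194 - 1*(-26) = -194 + 26 = -168)
T + C(16)*968 = -168 + 7*968 = -168 + 6776 = 6608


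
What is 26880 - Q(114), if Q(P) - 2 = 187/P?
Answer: 3063905/114 ≈ 26876.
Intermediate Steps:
Q(P) = 2 + 187/P
26880 - Q(114) = 26880 - (2 + 187/114) = 26880 - 1*415/114 = 26880 - 415/114 = 3063905/114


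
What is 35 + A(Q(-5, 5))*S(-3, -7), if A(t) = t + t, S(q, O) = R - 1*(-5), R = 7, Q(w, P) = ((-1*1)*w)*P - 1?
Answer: 611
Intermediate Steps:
Q(w, P) = -1 - P*w (Q(w, P) = (-w)*P - 1 = -P*w - 1 = -1 - P*w)
S(q, O) = 12 (S(q, O) = 7 - 1*(-5) = 7 + 5 = 12)
A(t) = 2*t
35 + A(Q(-5, 5))*S(-3, -7) = 35 + (2*(-1 - 1*5*(-5)))*12 = 35 + (2*(-1 + 25))*12 = 35 + (2*24)*12 = 35 + 48*12 = 35 + 576 = 611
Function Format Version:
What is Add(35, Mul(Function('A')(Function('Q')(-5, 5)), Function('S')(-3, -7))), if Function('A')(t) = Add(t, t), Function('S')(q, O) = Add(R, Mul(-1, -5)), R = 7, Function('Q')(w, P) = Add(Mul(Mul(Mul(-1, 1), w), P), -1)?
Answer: 611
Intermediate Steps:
Function('Q')(w, P) = Add(-1, Mul(-1, P, w)) (Function('Q')(w, P) = Add(Mul(Mul(-1, w), P), -1) = Add(Mul(-1, P, w), -1) = Add(-1, Mul(-1, P, w)))
Function('S')(q, O) = 12 (Function('S')(q, O) = Add(7, Mul(-1, -5)) = Add(7, 5) = 12)
Function('A')(t) = Mul(2, t)
Add(35, Mul(Function('A')(Function('Q')(-5, 5)), Function('S')(-3, -7))) = Add(35, Mul(Mul(2, Add(-1, Mul(-1, 5, -5))), 12)) = Add(35, Mul(Mul(2, Add(-1, 25)), 12)) = Add(35, Mul(Mul(2, 24), 12)) = Add(35, Mul(48, 12)) = Add(35, 576) = 611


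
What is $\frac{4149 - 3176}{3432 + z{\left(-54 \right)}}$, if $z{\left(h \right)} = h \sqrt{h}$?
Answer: $\frac{139139}{497337} + \frac{8757 i \sqrt{6}}{663116} \approx 0.27977 + 0.032348 i$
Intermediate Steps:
$z{\left(h \right)} = h^{\frac{3}{2}}$
$\frac{4149 - 3176}{3432 + z{\left(-54 \right)}} = \frac{4149 - 3176}{3432 + \left(-54\right)^{\frac{3}{2}}} = \frac{973}{3432 - 162 i \sqrt{6}}$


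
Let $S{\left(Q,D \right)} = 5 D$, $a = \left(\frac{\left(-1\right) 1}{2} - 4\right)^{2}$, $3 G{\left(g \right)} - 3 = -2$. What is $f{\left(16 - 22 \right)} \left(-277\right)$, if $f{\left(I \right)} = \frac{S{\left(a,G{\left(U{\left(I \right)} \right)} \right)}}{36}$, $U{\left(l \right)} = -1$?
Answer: $- \frac{1385}{108} \approx -12.824$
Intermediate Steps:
$G{\left(g \right)} = \frac{1}{3}$ ($G{\left(g \right)} = 1 + \frac{1}{3} \left(-2\right) = 1 - \frac{2}{3} = \frac{1}{3}$)
$a = \frac{81}{4}$ ($a = \left(\left(-1\right) \frac{1}{2} - 4\right)^{2} = \left(- \frac{1}{2} - 4\right)^{2} = \left(- \frac{9}{2}\right)^{2} = \frac{81}{4} \approx 20.25$)
$f{\left(I \right)} = \frac{5}{108}$ ($f{\left(I \right)} = \frac{5 \cdot \frac{1}{3}}{36} = \frac{5}{3} \cdot \frac{1}{36} = \frac{5}{108}$)
$f{\left(16 - 22 \right)} \left(-277\right) = \frac{5}{108} \left(-277\right) = - \frac{1385}{108}$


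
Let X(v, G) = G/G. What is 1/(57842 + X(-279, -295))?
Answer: 1/57843 ≈ 1.7288e-5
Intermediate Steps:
X(v, G) = 1
1/(57842 + X(-279, -295)) = 1/(57842 + 1) = 1/57843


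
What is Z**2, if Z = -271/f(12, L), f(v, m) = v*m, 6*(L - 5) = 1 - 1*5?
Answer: 73441/2704 ≈ 27.160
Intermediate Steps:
L = 13/3 (L = 5 + (1 - 1*5)/6 = 5 + (1 - 5)/6 = 5 + (1/6)*(-4) = 5 - 2/3 = 13/3 ≈ 4.3333)
f(v, m) = m*v
Z = -271/52 (Z = -271/((13/3)*12) = -271/52 ≈ -5.2115)
Z**2 = (-271/52)**2 = 73441/2704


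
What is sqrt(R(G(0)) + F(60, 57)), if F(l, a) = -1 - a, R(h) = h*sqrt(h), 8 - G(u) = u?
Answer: sqrt(-58 + 16*sqrt(2)) ≈ 5.9475*I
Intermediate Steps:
G(u) = 8 - u
R(h) = h**(3/2)
sqrt(R(G(0)) + F(60, 57)) = sqrt((8 - 1*0)**(3/2) + (-1 - 1*57)) = sqrt((8 + 0)**(3/2) + (-1 - 57)) = sqrt(8**(3/2) - 58) = sqrt(16*sqrt(2) - 58) = sqrt(-58 + 16*sqrt(2))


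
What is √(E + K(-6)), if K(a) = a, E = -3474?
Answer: 2*I*√870 ≈ 58.992*I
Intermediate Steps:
√(E + K(-6)) = √(-3474 - 6) = √(-3480) = 2*I*√870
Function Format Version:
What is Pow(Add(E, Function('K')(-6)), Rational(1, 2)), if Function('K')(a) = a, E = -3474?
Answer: Mul(2, I, Pow(870, Rational(1, 2))) ≈ Mul(58.992, I)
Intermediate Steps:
Pow(Add(E, Function('K')(-6)), Rational(1, 2)) = Pow(Add(-3474, -6), Rational(1, 2)) = Pow(-3480, Rational(1, 2)) = Mul(2, I, Pow(870, Rational(1, 2)))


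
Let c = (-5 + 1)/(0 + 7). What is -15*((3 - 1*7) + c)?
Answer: 480/7 ≈ 68.571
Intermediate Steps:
c = -4/7 ≈ -0.57143
-15*((3 - 1*7) + c) = -15*((3 - 1*7) - 4/7) = -15*((3 - 7) - 4/7) = -15*(-4 - 4/7) = -15*(-32/7) = 480/7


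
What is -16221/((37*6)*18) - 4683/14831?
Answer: -86428973/19754892 ≈ -4.3751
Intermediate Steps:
-16221/((37*6)*18) - 4683/14831 = -16221/(222*18) - 4683*1/14831 = -16221/3996 - 4683/14831 = -16221*1/3996 - 4683/14831 = -5407/1332 - 4683/14831 = -86428973/19754892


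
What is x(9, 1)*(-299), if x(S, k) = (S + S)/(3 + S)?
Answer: -897/2 ≈ -448.50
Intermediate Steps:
x(S, k) = 2*S/(3 + S) (x(S, k) = (2*S)/(3 + S) = 2*S/(3 + S))
x(9, 1)*(-299) = (2*9/(3 + 9))*(-299) = (2*9/12)*(-299) = (2*9*(1/12))*(-299) = (3/2)*(-299) = -897/2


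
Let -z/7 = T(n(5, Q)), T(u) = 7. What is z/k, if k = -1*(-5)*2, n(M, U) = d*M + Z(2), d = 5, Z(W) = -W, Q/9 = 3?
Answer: -49/10 ≈ -4.9000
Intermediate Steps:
Q = 27 (Q = 9*3 = 27)
n(M, U) = -2 + 5*M (n(M, U) = 5*M - 1*2 = 5*M - 2 = -2 + 5*M)
k = 10 (k = 5*2 = 10)
z = -49 (z = -7*7 = -49)
z/k = -49/10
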